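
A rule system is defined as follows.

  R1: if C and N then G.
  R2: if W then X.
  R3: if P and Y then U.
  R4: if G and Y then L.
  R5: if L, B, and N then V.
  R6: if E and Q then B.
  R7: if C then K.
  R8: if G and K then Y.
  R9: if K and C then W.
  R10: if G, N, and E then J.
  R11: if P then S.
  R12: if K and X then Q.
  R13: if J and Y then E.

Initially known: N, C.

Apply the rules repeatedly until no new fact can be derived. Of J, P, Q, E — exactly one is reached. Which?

C holds, so K follows (R7).
K and C hold, so W follows (R9).
W holds, so X follows (R2).
K and X hold, so Q follows (R12).
No rule produces P, and it is not given. E would need J and Y (R13), but J is never established. J would need G, N, and E (R10), but E is never established.

Q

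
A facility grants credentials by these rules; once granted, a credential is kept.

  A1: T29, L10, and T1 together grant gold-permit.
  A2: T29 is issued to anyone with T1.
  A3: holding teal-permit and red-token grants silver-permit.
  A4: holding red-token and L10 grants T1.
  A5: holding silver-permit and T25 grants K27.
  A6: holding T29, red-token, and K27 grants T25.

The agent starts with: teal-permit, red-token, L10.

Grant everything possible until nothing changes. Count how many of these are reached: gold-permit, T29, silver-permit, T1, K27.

Holding red-token and L10 grants T1 (A4).
Holding teal-permit and red-token grants silver-permit (A3).
Holding T1 grants T29 (A2).
Holding T29, L10, and T1 grants gold-permit (A1).
gold-permit: reached.
T29: reached.
silver-permit: reached.
T1: reached.
K27 would need silver-permit and T25 (A5), but T25 is never granted.
Reached: gold-permit, T29, silver-permit, and T1 — 4 of the 5.

4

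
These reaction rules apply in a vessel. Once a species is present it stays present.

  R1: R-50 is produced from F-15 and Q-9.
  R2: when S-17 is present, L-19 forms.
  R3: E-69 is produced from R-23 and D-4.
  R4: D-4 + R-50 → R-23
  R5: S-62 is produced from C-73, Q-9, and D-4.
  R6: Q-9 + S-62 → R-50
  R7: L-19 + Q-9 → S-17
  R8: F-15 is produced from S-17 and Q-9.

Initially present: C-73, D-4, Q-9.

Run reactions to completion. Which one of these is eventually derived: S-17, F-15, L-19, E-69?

C-73, Q-9, and D-4 present → S-62 forms (R5).
Q-9 and S-62 present → R-50 forms (R6).
D-4 and R-50 present → R-23 forms (R4).
R-23 and D-4 present → E-69 forms (R3).
L-19 would need S-17 (R2), but S-17 never forms. F-15 would need S-17 and Q-9 (R8), but S-17 never forms. S-17 would need L-19 and Q-9 (R7), but L-19 never forms.

E-69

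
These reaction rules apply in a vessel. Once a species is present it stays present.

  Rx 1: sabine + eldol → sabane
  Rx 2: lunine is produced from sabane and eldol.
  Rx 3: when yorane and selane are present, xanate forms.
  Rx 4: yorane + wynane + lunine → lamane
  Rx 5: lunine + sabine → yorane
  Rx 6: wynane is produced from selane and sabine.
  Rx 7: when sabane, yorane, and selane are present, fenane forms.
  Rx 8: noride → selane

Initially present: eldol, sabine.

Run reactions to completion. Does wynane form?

No

wynane would need selane and sabine (Rx 6), but selane never forms.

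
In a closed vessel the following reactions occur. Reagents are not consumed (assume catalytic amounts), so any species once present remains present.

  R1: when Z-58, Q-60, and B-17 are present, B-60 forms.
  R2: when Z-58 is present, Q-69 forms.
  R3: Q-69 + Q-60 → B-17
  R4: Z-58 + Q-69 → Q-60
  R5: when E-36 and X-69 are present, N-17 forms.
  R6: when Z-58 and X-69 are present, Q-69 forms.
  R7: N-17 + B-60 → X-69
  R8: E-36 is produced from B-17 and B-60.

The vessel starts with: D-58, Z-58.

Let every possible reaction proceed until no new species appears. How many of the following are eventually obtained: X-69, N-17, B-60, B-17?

2

Z-58 present → Q-69 forms (R2).
Z-58 and Q-69 present → Q-60 forms (R4).
Q-69 and Q-60 present → B-17 forms (R3).
Z-58, Q-60, and B-17 present → B-60 forms (R1).
X-69 would need N-17 and B-60 (R7), but N-17 never forms.
N-17 would need E-36 and X-69 (R5), but X-69 never forms.
B-60: reached.
B-17: reached.
Reached: B-60 and B-17 — 2 of the 4.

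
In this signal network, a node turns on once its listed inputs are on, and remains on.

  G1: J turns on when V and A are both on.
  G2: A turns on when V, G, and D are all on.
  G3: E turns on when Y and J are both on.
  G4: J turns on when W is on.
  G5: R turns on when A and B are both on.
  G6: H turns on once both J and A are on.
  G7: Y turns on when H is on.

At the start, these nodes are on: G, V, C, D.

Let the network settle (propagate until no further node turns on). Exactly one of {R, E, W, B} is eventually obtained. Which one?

E

V, G, and D are on, so A turns on (G2).
G1: V and A on → J on.
G6: J and A on → H on.
H is on, so Y turns on (G7).
Y and J are on, so E turns on (G3).
R would need A and B (G5), but B never turns on. No rule produces W, and it is not given. No rule produces B, and it is not given.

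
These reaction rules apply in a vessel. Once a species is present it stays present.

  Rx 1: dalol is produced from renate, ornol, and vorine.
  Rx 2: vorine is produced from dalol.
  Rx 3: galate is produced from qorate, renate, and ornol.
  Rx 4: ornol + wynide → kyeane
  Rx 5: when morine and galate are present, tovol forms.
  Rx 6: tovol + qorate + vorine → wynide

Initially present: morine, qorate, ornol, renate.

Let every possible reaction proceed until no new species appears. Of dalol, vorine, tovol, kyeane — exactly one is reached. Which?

qorate, renate, and ornol present → galate forms (Rx 3).
morine and galate present → tovol forms (Rx 5).
kyeane would need ornol and wynide (Rx 4), but wynide never forms. dalol would need renate, ornol, and vorine (Rx 1), but vorine never forms. vorine would need dalol (Rx 2), but dalol never forms.

tovol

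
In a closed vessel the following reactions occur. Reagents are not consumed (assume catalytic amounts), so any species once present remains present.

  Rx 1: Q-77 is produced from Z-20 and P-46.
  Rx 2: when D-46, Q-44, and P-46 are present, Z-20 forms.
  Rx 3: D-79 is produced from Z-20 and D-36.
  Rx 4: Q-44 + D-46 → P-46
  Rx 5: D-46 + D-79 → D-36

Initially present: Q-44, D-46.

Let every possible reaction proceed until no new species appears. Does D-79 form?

D-79 would need Z-20 and D-36 (Rx 3), but D-36 never forms.

No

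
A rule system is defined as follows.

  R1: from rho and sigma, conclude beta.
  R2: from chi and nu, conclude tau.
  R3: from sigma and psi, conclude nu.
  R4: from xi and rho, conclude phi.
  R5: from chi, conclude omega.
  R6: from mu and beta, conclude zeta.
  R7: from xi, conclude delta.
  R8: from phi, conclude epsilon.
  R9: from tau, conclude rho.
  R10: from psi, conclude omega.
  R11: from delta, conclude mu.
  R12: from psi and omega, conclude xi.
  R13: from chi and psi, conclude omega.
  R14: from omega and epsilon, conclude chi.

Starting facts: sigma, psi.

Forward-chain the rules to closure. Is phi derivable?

phi would need xi and rho (R4), but rho is never established.

No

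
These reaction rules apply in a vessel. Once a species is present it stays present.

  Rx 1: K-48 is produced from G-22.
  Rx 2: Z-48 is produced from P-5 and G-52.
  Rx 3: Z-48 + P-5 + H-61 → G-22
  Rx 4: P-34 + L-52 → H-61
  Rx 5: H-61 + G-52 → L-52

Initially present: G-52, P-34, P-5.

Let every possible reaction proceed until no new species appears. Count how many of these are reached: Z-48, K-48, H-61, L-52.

1

P-5 and G-52 present → Z-48 forms (Rx 2).
Z-48: reached.
K-48 would need G-22 (Rx 1), but G-22 never forms.
H-61 would need P-34 and L-52 (Rx 4), but L-52 never forms.
L-52 would need H-61 and G-52 (Rx 5), but H-61 never forms.
Reached: Z-48 — 1 of the 4.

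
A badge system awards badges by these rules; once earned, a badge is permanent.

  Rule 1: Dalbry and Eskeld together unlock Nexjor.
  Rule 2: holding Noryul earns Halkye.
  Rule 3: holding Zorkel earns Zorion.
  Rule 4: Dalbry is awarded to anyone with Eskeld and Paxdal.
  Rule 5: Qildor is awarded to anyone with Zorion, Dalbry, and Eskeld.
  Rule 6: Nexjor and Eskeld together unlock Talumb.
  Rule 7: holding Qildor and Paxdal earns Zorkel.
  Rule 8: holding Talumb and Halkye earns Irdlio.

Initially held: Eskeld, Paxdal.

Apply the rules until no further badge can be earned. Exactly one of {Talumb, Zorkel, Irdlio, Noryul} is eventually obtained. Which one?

Talumb

With Eskeld and Paxdal, Dalbry is earned (Rule 4).
With Dalbry and Eskeld, Nexjor is earned (Rule 1).
With Nexjor and Eskeld, Talumb is earned (Rule 6).
Zorkel would need Qildor and Paxdal (Rule 7), but Qildor is never earned. Irdlio would need Talumb and Halkye (Rule 8), but Halkye is never earned. No rule produces Noryul, and it is not given.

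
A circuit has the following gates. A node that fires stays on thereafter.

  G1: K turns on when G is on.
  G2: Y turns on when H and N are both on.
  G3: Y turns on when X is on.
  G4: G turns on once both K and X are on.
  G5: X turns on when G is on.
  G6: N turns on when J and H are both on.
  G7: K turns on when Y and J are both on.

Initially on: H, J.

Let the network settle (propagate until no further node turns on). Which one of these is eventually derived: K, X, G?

J and H are on, so N turns on (G6).
H and N are on, so Y turns on (G2).
Y and J are on, so K turns on (G7).
X would need G (G5), but G never turns on. G would need K and X (G4), but X never turns on.

K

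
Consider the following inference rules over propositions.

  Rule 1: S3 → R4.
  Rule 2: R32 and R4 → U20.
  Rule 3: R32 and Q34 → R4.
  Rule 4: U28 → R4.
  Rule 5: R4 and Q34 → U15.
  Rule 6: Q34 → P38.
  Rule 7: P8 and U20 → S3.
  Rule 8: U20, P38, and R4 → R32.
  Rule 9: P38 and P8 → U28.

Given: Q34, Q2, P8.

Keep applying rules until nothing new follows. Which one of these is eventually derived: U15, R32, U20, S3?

U15

Q34 holds, so P38 follows (Rule 6).
From P38 and P8, Rule 9 gives U28.
From U28, Rule 4 gives R4.
From R4 and Q34, Rule 5 gives U15.
U20 would need R32 and R4 (Rule 2), but R32 is never established. S3 would need P8 and U20 (Rule 7), but U20 is never established. R32 would need U20, P38, and R4 (Rule 8), but U20 is never established.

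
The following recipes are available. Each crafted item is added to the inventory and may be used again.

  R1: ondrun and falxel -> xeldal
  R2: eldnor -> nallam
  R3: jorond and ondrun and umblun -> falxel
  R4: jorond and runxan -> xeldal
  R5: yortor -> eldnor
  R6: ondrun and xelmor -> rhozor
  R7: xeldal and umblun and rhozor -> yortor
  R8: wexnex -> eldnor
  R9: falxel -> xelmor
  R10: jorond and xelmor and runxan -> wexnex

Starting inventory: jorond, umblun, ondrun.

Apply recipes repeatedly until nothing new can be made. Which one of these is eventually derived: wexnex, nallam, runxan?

Using R3, jorond, ondrun, and umblun make falxel.
Using R9, falxel makes xelmor.
Using R1, ondrun and falxel make xeldal.
Using R6, ondrun and xelmor make rhozor.
xeldal and umblun and rhozor -> yortor (R7).
yortor -> eldnor (R5).
eldnor -> nallam (R2).
wexnex would need jorond, xelmor, and runxan (R10), but runxan is never obtained. No rule produces runxan, and it is not given.

nallam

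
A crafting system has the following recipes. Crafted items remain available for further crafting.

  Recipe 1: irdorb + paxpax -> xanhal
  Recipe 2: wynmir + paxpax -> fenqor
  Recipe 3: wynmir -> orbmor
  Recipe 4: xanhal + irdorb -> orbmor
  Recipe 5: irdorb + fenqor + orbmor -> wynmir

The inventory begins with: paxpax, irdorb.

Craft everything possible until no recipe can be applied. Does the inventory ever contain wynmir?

wynmir would need irdorb, fenqor, and orbmor (Recipe 5), but fenqor is never obtained.

No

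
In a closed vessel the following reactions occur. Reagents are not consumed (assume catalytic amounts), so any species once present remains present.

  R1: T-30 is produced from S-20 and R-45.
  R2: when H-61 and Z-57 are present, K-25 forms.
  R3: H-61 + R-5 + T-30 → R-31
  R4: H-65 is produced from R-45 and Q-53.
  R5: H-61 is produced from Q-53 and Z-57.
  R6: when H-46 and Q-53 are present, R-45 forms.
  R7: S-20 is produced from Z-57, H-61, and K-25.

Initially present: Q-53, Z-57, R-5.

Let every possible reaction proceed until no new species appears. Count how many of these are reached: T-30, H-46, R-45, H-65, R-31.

0

T-30 would need S-20 and R-45 (R1), but R-45 never forms.
No rule produces H-46, and it is not given.
R-45 would need H-46 and Q-53 (R6), but H-46 never forms.
H-65 would need R-45 and Q-53 (R4), but R-45 never forms.
R-31 would need H-61, R-5, and T-30 (R3), but T-30 never forms.
None of the 5 are reached.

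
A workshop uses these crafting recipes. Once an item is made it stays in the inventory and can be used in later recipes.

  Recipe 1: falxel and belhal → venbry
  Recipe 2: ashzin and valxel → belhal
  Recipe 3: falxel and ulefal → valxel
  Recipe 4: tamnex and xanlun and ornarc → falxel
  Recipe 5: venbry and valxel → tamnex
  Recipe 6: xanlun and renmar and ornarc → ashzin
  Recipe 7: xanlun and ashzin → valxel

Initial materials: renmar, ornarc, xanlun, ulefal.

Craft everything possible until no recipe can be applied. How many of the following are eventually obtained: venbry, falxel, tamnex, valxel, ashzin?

2

Using Recipe 6, xanlun, renmar, and ornarc make ashzin.
xanlun and ashzin → valxel (Recipe 7).
venbry would need falxel and belhal (Recipe 1), but falxel is never obtained.
falxel would need tamnex, xanlun, and ornarc (Recipe 4), but tamnex is never obtained.
tamnex would need venbry and valxel (Recipe 5), but venbry is never obtained.
valxel: reached.
ashzin: reached.
Reached: valxel and ashzin — 2 of the 5.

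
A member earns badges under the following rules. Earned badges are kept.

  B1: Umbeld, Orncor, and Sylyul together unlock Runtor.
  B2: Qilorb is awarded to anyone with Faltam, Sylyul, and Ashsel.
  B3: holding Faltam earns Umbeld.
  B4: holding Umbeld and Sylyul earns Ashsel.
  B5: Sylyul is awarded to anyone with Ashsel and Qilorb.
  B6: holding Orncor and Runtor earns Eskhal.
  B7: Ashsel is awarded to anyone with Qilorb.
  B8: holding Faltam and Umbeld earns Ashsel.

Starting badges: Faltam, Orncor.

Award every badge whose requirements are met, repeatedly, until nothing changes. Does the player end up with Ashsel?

With Faltam, Umbeld is earned (B3).
With Faltam and Umbeld, Ashsel is earned (B8).

Yes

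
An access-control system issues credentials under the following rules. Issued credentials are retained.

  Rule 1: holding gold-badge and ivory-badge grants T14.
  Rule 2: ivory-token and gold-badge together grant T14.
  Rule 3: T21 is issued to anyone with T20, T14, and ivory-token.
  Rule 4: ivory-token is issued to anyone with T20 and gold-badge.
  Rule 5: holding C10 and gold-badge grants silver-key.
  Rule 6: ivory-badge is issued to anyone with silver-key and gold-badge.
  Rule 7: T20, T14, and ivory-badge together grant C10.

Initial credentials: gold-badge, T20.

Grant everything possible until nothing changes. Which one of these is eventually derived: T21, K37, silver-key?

T21

Holding T20 and gold-badge grants ivory-token (Rule 4).
Holding ivory-token and gold-badge grants T14 (Rule 2).
Holding T20, T14, and ivory-token grants T21 (Rule 3).
No rule produces K37, and it is not given. silver-key would need C10 and gold-badge (Rule 5), but C10 is never granted.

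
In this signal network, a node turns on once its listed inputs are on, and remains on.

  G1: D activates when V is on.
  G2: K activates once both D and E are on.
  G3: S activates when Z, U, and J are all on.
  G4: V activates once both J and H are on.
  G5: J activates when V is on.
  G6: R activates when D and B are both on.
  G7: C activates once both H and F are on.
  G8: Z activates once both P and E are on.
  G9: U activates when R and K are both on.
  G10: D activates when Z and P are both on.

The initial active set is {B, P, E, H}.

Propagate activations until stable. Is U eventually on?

Yes

G8: P and E on → Z on.
Z and P are on, so D activates (G10).
D and B are on, so R activates (G6).
G2: D and E on → K on.
R and K are on, so U activates (G9).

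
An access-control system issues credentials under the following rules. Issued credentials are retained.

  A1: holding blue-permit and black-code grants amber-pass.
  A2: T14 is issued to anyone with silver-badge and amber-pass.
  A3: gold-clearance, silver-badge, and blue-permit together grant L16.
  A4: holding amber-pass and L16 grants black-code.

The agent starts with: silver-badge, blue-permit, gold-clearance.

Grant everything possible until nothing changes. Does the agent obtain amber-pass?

No

amber-pass would need blue-permit and black-code (A1), but black-code is never granted.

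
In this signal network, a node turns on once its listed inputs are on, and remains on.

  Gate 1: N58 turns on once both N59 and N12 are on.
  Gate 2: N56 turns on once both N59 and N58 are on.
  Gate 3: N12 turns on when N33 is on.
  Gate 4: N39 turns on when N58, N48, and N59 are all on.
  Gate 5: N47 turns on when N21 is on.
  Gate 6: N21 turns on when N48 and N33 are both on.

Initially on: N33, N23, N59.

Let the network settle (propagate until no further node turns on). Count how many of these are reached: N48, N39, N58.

1

N33 is on, so N12 turns on (Gate 3).
Gate 1: N59 and N12 on → N58 on.
No rule produces N48, and it is not given.
N39 would need N58, N48, and N59 (Gate 4), but N48 never turns on.
N58: reached.
Reached: N58 — 1 of the 3.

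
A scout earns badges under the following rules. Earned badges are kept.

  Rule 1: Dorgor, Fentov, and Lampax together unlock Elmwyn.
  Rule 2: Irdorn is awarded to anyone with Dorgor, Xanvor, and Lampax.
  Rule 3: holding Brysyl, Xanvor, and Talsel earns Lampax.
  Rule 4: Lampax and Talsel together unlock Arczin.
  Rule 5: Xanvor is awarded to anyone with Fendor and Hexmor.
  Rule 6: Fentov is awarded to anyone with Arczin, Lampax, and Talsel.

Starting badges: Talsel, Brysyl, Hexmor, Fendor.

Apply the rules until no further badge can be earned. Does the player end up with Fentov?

With Fendor and Hexmor, Xanvor is earned (Rule 5).
With Brysyl, Xanvor, and Talsel, Lampax is earned (Rule 3).
With Lampax and Talsel, Arczin is earned (Rule 4).
With Arczin, Lampax, and Talsel, Fentov is earned (Rule 6).

Yes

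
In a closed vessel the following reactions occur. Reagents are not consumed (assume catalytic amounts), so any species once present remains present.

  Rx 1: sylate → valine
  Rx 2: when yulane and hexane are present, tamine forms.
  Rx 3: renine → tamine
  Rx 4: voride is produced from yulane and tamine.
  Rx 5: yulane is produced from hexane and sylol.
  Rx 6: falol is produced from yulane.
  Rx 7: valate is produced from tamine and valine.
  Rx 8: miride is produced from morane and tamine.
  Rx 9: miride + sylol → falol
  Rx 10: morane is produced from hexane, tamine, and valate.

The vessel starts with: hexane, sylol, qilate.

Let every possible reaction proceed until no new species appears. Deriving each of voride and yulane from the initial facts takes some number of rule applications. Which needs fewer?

yulane: hexane and sylol present → yulane forms (Rx 5). [1 rule application]
voride: hexane and sylol present → yulane forms (Rx 5). yulane and hexane present → tamine forms (Rx 2). yulane and tamine present → voride forms (Rx 4). [3 rule applications]
yulane needs fewer.

yulane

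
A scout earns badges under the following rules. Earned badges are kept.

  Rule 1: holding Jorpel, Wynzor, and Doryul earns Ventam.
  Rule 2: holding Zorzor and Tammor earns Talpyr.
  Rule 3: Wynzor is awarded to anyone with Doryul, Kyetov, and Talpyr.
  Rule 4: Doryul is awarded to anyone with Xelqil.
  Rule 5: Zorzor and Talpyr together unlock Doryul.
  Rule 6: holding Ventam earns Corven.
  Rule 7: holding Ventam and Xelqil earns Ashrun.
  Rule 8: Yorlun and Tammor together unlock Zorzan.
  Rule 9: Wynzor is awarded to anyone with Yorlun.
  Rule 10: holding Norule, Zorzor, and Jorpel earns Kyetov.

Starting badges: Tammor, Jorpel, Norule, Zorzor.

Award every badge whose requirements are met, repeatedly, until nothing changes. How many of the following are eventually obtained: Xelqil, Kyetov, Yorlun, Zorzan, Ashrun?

1

With Norule, Zorzor, and Jorpel, Kyetov is earned (Rule 10).
No rule produces Xelqil, and it is not given.
Kyetov: reached.
No rule produces Yorlun, and it is not given.
Zorzan would need Yorlun and Tammor (Rule 8), but Yorlun is never earned.
Ashrun would need Ventam and Xelqil (Rule 7), but Xelqil is never earned.
Reached: Kyetov — 1 of the 5.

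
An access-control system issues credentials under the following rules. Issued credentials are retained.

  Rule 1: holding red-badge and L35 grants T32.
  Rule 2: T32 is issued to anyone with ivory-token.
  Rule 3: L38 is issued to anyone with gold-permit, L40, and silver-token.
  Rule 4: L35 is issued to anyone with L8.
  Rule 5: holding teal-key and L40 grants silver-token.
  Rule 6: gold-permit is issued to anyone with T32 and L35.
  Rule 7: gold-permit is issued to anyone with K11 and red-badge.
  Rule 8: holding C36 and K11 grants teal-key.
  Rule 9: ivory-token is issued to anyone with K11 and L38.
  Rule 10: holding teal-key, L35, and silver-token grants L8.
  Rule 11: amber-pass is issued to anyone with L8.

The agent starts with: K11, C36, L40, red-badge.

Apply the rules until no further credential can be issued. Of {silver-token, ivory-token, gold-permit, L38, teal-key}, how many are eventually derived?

Holding C36 and K11 grants teal-key (Rule 8).
Holding K11 and red-badge grants gold-permit (Rule 7).
Holding teal-key and L40 grants silver-token (Rule 5).
Holding gold-permit, L40, and silver-token grants L38 (Rule 3).
Holding K11 and L38 grants ivory-token (Rule 9).
silver-token: reached.
ivory-token: reached.
gold-permit: reached.
L38: reached.
teal-key: reached.
All 5 are reached.

5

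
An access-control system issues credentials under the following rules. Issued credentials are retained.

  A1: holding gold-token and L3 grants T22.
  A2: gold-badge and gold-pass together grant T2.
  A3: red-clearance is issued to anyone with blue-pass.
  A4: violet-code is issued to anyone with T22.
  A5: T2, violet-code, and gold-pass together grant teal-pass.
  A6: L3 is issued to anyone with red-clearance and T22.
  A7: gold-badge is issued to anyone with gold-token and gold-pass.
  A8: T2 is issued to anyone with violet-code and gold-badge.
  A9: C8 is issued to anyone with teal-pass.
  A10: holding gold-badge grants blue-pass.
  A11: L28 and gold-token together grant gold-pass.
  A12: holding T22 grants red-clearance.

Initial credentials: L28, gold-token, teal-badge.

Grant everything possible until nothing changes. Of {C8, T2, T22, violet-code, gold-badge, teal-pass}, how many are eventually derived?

2

Holding L28 and gold-token grants gold-pass (A11).
Holding gold-token and gold-pass grants gold-badge (A7).
Holding gold-badge and gold-pass grants T2 (A2).
C8 would need teal-pass (A9), but teal-pass is never granted.
T2: reached.
T22 would need gold-token and L3 (A1), but L3 is never granted.
violet-code would need T22 (A4), but T22 is never granted.
gold-badge: reached.
teal-pass would need T2, violet-code, and gold-pass (A5), but violet-code is never granted.
Reached: T2 and gold-badge — 2 of the 6.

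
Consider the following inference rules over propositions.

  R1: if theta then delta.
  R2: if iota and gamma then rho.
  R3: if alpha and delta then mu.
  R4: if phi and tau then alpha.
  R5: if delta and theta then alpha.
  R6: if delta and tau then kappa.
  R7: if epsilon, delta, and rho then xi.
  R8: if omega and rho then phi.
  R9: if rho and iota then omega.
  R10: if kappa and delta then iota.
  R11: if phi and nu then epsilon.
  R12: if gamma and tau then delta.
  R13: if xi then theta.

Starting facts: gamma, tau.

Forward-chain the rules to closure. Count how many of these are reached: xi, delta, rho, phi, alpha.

From gamma and tau, R12 gives delta.
From delta and tau, R6 gives kappa.
From kappa and delta, R10 gives iota.
From iota and gamma, R2 gives rho.
From rho and iota, R9 gives omega.
omega and rho hold, so phi follows (R8).
phi and tau hold, so alpha follows (R4).
xi would need epsilon, delta, and rho (R7), but epsilon is never established.
delta: reached.
rho: reached.
phi: reached.
alpha: reached.
Reached: delta, rho, phi, and alpha — 4 of the 5.

4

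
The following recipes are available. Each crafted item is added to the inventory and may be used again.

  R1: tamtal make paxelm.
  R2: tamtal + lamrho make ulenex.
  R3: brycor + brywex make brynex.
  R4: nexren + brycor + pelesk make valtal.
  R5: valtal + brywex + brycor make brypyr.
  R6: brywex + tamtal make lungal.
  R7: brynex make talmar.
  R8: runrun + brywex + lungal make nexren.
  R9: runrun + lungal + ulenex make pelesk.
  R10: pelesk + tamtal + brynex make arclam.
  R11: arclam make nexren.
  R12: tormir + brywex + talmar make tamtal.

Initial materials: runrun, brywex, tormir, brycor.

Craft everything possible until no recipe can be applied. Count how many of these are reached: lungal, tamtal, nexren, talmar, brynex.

brycor + brywex → brynex (R3).
brynex → talmar (R7).
Using R12, tormir, brywex, and talmar make tamtal.
brywex + tamtal → lungal (R6).
Using R8, runrun, brywex, and lungal make nexren.
lungal: reached.
tamtal: reached.
nexren: reached.
talmar: reached.
brynex: reached.
All 5 are reached.

5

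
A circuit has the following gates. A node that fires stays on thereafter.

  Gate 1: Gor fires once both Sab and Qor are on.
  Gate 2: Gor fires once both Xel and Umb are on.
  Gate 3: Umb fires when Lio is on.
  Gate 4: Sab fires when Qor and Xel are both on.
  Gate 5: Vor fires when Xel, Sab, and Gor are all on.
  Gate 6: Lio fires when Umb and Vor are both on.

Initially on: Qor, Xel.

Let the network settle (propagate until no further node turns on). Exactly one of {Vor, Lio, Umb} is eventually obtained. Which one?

Qor and Xel are on, so Sab fires (Gate 4).
Sab and Qor are on, so Gor fires (Gate 1).
Xel, Sab, and Gor are on, so Vor fires (Gate 5).
Umb would need Lio (Gate 3), but Lio never turns on. Lio would need Umb and Vor (Gate 6), but Umb never turns on.

Vor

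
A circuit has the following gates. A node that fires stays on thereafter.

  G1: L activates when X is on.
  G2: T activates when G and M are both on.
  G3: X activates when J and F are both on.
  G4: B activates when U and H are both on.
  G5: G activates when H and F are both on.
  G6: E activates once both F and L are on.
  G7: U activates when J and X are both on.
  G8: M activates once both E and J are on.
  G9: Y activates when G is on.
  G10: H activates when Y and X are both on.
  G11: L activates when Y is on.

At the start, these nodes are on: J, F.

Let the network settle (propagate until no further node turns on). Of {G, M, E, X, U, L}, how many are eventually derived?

5

J and F are on, so X activates (G3).
G7: J and X on → U on.
X is on, so L activates (G1).
F and L are on, so E activates (G6).
G8: E and J on → M on.
G would need H and F (G5), but H never turns on.
M: reached.
E: reached.
X: reached.
U: reached.
L: reached.
Reached: M, E, X, U, and L — 5 of the 6.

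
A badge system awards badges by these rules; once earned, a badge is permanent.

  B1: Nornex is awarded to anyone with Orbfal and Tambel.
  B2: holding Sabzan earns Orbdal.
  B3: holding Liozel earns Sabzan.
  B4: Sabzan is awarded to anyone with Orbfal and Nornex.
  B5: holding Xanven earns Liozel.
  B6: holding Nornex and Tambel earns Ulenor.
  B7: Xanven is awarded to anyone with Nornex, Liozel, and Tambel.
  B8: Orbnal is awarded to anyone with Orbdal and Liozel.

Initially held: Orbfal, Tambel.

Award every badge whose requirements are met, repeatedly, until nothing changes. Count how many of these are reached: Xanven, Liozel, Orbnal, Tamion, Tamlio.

Xanven would need Nornex, Liozel, and Tambel (B7), but Liozel is never earned.
Liozel would need Xanven (B5), but Xanven is never earned.
Orbnal would need Orbdal and Liozel (B8), but Liozel is never earned.
No rule produces Tamion, and it is not given.
No rule produces Tamlio, and it is not given.
None of the 5 are reached.

0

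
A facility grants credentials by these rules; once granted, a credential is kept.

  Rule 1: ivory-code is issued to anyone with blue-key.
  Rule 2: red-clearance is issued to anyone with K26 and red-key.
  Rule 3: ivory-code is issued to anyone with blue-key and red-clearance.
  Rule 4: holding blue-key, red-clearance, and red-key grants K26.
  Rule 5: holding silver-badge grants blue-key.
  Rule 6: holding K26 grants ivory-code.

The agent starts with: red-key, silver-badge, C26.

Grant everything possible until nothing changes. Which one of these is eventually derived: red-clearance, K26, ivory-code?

Holding silver-badge grants blue-key (Rule 5).
Holding blue-key grants ivory-code (Rule 1).
red-clearance would need K26 and red-key (Rule 2), but K26 is never granted. K26 would need blue-key, red-clearance, and red-key (Rule 4), but red-clearance is never granted.

ivory-code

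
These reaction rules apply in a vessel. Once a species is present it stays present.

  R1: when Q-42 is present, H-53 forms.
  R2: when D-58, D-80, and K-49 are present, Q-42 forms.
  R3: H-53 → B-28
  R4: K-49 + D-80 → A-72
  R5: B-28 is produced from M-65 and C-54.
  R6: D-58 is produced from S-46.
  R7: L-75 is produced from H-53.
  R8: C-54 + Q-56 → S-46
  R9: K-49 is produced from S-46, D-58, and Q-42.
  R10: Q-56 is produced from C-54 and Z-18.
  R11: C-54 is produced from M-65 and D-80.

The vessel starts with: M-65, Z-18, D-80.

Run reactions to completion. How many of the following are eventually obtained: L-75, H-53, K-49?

L-75 would need H-53 (R7), but H-53 never forms.
H-53 would need Q-42 (R1), but Q-42 never forms.
K-49 would need S-46, D-58, and Q-42 (R9), but Q-42 never forms.
None of the 3 are reached.

0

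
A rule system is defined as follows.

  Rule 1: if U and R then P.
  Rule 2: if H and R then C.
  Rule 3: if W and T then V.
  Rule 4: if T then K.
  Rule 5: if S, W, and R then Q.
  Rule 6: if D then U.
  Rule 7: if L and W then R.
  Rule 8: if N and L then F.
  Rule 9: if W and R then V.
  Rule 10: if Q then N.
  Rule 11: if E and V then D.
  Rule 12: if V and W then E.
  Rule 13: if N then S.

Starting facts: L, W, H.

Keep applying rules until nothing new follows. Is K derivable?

K would need T (Rule 4), but T is never established.

No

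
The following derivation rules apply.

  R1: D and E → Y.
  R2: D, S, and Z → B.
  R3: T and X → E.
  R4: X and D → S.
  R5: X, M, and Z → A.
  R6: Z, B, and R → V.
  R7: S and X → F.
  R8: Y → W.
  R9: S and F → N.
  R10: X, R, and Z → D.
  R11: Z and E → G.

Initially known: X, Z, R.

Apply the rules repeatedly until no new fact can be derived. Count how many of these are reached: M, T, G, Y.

0

No rule produces M, and it is not given.
No rule produces T, and it is not given.
G would need Z and E (R11), but E is never established.
Y would need D and E (R1), but E is never established.
None of the 4 are reached.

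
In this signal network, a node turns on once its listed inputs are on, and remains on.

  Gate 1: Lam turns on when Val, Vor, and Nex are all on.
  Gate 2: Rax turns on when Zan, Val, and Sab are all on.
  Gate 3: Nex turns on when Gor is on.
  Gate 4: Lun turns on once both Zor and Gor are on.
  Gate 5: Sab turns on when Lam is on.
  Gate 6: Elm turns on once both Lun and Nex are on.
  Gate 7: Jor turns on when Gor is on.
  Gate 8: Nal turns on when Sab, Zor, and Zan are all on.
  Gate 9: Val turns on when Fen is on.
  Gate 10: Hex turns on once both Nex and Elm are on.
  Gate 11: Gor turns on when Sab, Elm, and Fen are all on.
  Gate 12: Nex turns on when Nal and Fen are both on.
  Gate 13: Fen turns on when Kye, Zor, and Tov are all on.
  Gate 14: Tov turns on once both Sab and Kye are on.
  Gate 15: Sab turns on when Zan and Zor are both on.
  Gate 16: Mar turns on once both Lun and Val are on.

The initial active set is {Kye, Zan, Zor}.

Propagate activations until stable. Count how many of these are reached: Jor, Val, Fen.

Zan and Zor are on, so Sab turns on (Gate 15).
Gate 14: Sab and Kye on → Tov on.
Kye, Zor, and Tov are on, so Fen turns on (Gate 13).
Fen is on, so Val turns on (Gate 9).
Jor would need Gor (Gate 7), but Gor never turns on.
Val: reached.
Fen: reached.
Reached: Val and Fen — 2 of the 3.

2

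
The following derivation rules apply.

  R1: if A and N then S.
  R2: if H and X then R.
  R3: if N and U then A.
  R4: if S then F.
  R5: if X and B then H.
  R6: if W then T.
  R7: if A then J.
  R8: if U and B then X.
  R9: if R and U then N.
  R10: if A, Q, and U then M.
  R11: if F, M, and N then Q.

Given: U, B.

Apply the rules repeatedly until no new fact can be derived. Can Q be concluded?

Q would need F, M, and N (R11), but M is never established.

No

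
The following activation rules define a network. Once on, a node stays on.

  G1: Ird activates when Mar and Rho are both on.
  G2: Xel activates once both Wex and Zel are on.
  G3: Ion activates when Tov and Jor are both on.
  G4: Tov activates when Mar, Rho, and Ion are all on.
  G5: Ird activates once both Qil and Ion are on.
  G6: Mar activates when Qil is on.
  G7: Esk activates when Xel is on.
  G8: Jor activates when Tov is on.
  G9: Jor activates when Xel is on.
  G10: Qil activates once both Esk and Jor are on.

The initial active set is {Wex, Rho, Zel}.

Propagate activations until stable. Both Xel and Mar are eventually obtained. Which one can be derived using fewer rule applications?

Xel: G2: Wex and Zel on → Xel on. [1 rule application]
Mar: Wex and Zel are on, so Xel activates (G2). Xel is on, so Jor activates (G9). G7: Xel on → Esk on. Esk and Jor are on, so Qil activates (G10). G6: Qil on → Mar on. [5 rule applications]
Xel needs fewer.

Xel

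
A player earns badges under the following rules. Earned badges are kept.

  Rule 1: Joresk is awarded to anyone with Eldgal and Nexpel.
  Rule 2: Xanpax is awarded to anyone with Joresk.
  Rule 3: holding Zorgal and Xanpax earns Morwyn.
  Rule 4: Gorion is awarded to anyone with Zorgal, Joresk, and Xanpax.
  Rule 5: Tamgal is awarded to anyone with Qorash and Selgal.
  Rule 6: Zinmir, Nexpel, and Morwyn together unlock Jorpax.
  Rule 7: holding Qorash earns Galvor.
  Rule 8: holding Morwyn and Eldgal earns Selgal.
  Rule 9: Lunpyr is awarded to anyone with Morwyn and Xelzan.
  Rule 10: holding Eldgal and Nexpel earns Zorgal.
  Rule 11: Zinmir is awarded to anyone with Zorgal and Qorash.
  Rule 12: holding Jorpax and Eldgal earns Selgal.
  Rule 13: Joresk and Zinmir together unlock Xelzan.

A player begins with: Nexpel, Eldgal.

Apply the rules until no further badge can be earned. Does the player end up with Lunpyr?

Lunpyr would need Morwyn and Xelzan (Rule 9), but Xelzan is never earned.

No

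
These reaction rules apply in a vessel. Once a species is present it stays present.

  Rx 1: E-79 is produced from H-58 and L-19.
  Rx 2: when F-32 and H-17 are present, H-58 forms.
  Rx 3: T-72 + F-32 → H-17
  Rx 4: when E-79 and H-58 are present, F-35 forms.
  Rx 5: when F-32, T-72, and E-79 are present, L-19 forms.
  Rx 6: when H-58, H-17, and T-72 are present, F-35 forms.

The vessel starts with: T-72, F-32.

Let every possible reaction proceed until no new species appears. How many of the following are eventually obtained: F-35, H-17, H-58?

3

T-72 and F-32 present → H-17 forms (Rx 3).
F-32 and H-17 present → H-58 forms (Rx 2).
H-58, H-17, and T-72 present → F-35 forms (Rx 6).
F-35: reached.
H-17: reached.
H-58: reached.
All 3 are reached.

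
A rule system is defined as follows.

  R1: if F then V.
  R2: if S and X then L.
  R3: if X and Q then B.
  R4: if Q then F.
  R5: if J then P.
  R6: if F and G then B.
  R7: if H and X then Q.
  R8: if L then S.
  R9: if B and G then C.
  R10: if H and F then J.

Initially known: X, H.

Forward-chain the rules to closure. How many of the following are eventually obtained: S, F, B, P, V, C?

4

From H and X, R7 gives Q.
Q holds, so F follows (R4).
From X and Q, R3 gives B.
H and F hold, so J follows (R10).
From F, R1 gives V.
From J, R5 gives P.
S would need L (R8), but L is never established.
F: reached.
B: reached.
P: reached.
V: reached.
C would need B and G (R9), but G is never established.
Reached: F, B, P, and V — 4 of the 6.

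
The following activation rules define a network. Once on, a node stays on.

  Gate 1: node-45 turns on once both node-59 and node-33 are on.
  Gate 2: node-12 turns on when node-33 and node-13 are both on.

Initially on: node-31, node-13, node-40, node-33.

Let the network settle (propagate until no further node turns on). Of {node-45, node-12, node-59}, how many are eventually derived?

Gate 2: node-33 and node-13 on → node-12 on.
node-45 would need node-59 and node-33 (Gate 1), but node-59 never turns on.
node-12: reached.
No rule produces node-59, and it is not given.
Reached: node-12 — 1 of the 3.

1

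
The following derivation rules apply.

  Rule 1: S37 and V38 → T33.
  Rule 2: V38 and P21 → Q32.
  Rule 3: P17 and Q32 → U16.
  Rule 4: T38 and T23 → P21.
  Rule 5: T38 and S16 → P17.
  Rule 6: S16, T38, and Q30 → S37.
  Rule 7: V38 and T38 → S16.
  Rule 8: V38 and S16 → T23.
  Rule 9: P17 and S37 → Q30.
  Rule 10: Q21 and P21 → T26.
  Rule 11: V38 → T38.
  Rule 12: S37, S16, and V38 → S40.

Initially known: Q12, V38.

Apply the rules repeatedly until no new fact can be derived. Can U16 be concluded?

From V38, Rule 11 gives T38.
V38 and T38 hold, so S16 follows (Rule 7).
V38 and S16 hold, so T23 follows (Rule 8).
T38 and S16 hold, so P17 follows (Rule 5).
From T38 and T23, Rule 4 gives P21.
V38 and P21 hold, so Q32 follows (Rule 2).
P17 and Q32 hold, so U16 follows (Rule 3).

Yes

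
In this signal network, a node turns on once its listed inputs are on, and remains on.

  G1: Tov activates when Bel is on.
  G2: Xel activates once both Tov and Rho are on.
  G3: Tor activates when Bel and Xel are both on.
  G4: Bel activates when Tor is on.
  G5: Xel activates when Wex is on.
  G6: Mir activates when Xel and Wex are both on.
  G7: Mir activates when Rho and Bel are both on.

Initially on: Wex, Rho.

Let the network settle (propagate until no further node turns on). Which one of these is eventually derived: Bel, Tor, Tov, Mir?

Wex is on, so Xel activates (G5).
Xel and Wex are on, so Mir activates (G6).
Bel would need Tor (G4), but Tor never turns on. Tov would need Bel (G1), but Bel never turns on. Tor would need Bel and Xel (G3), but Bel never turns on.

Mir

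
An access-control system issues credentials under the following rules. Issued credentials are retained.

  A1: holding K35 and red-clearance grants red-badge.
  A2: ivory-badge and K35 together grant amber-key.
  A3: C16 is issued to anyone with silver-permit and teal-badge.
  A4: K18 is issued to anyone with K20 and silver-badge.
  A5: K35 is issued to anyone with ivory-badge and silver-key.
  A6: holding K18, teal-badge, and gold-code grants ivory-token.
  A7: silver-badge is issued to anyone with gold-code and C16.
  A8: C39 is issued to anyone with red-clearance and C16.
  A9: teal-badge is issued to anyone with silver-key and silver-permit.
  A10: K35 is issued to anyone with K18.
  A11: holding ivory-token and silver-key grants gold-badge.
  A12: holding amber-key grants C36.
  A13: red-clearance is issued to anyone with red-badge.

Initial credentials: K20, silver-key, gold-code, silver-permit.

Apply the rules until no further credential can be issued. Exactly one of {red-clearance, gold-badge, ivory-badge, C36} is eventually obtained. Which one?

Holding silver-key and silver-permit grants teal-badge (A9).
Holding silver-permit and teal-badge grants C16 (A3).
Holding gold-code and C16 grants silver-badge (A7).
Holding K20 and silver-badge grants K18 (A4).
Holding K18, teal-badge, and gold-code grants ivory-token (A6).
Holding ivory-token and silver-key grants gold-badge (A11).
red-clearance would need red-badge (A13), but red-badge is never granted. C36 would need amber-key (A12), but amber-key is never granted. No rule produces ivory-badge, and it is not given.

gold-badge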